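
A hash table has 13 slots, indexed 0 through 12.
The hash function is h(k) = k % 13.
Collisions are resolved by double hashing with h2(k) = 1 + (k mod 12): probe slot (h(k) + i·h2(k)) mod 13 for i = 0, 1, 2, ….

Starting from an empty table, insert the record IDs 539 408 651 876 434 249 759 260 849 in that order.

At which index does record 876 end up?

539: h=6 -> slot 6
408: h=5 -> slot 5
651: h=1 -> slot 1
876: h=5, h2=1, probe 5,6,7 -> slot 7
434: h=5, h2=3, probe 5,8 -> slot 8
249: h=2 -> slot 2
759: h=5, h2=4, probe 5,9 -> slot 9
260: h=0 -> slot 0
849: h=4 -> slot 4
Table: [260, 651, 249, ∅, 849, 408, 539, 876, 434, 759, ∅, ∅, ∅]

7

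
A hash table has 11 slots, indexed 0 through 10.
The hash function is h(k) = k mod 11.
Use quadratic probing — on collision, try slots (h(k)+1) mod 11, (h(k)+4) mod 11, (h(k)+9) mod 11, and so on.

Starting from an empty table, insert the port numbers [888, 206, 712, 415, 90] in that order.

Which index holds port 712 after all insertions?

1

888 hashes to 8; slot 8 is free → place at 8.
206 hashes to 8; 8 taken → place at 9.
712 hashes to 8; 8,9 taken → place at 1.
415 hashes to 8; 8,9,1 taken → place at 6.
90 hashes to 2; slot 2 is free → place at 2.
Table: [_, 712, 90, _, _, _, 415, _, 888, 206, _]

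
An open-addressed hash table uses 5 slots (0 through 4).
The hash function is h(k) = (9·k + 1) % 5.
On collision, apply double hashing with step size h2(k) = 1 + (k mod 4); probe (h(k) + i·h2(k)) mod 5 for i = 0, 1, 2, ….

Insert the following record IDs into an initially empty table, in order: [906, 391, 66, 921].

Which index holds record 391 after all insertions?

4

906: h=0 => slot 0
391: h=0, h2=4, probe 0,4 => slot 4
66: h=0, h2=3, probe 0,3 => slot 3
921: h=0, h2=2, probe 0,2 => slot 2
Table: [906, —, 921, 66, 391]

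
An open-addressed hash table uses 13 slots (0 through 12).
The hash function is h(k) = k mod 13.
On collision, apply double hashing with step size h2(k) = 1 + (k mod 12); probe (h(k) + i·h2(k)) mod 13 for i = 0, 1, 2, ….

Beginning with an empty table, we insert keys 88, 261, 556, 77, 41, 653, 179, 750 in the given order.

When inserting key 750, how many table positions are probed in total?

4

88: h=10 → slot 10
261: h=1 → slot 1
556: h=10, h2=5, probe 10,2 → slot 2
77: h=12 → slot 12
41: h=2, h2=6, probe 2,8 → slot 8
653: h=3 → slot 3
179: h=10, h2=12, probe 10,9 → slot 9
750: h=9, h2=7, probe 9,3,10,4 → slot 4
Table: [_, 261, 556, 653, 750, _, _, _, 41, 179, 88, _, 77]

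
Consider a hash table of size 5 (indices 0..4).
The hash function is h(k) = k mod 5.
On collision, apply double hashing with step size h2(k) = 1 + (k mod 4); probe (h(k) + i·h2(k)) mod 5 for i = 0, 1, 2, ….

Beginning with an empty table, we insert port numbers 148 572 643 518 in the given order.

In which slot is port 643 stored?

1

148: h=3 → slot 3
572: h=2 → slot 2
643: h=3, h2=4, probe 3,2,1 → slot 1
518: h=3, h2=3, probe 3,1,4 → slot 4
Table: [—, 643, 572, 148, 518]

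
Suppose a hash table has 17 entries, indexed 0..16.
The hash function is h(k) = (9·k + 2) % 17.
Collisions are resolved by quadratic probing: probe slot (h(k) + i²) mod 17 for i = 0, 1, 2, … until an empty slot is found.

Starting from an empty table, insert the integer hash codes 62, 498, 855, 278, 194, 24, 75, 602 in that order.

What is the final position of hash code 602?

12

Insert 62: h=16, slot 16 empty -> index 16.
Insert 498: h=13, slot 13 empty -> index 13.
Insert 855: h=13, slot 13 occupied -> index 14.
Insert 278: h=5, slot 5 empty -> index 5.
Insert 194: h=14, slot 14 occupied -> index 15.
Insert 24: h=14, slots 14,15 occupied -> index 1.
Insert 75: h=14, slots 14,15,1 occupied -> index 6.
Insert 602: h=14, slots 14,15,1,6,13,5,16 occupied -> index 12.
Table: [—, 24, —, —, —, 278, 75, —, —, —, —, —, 602, 498, 855, 194, 62]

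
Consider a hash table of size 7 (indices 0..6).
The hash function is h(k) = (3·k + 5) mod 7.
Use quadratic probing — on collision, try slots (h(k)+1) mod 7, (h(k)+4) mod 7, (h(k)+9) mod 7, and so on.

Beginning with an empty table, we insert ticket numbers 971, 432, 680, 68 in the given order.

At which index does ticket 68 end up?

3

971: h=6 → slot 6
432: h=6, probe 6,0 → slot 0
680: h=1 → slot 1
68: h=6, probe 6,0,3 → slot 3
Table: [432, 680, ., 68, ., ., 971]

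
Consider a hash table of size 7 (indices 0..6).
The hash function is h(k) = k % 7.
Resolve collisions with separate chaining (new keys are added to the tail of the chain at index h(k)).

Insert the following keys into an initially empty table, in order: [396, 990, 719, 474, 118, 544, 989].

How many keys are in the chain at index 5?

Insert 396: h=4, bucket 4 empty -> new chain.
Insert 990: h=3, bucket 3 empty -> new chain.
Insert 719: h=5, bucket 5 empty -> new chain.
Insert 474: h=5, bucket 5 nonempty -> append to chain.
Insert 118: h=6, bucket 6 empty -> new chain.
Insert 544: h=5, bucket 5 nonempty -> append to chain.
Insert 989: h=2, bucket 2 empty -> new chain.
Final buckets:
0: _
1: _
2: 989
3: 990
4: 396
5: 719 -> 474 -> 544
6: 118

3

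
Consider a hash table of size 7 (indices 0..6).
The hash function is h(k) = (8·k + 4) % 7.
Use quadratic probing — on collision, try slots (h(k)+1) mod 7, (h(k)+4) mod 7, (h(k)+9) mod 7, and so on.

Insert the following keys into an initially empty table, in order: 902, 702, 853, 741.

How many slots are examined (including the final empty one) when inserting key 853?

2

902 hashes to 3; slot 3 is free -> place at 3.
702 hashes to 6; slot 6 is free -> place at 6.
853 hashes to 3; 3 taken -> place at 4.
741 hashes to 3; 3,4 taken -> place at 0.
Table: [741, ., ., 902, 853, ., 702]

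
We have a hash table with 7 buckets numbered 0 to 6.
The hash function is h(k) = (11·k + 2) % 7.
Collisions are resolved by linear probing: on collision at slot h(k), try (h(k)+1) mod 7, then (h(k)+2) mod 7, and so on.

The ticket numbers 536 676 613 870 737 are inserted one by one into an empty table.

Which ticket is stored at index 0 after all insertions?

Insert 536: h=4, slot 4 empty => index 4.
Insert 676: h=4, slot 4 occupied => index 5.
Insert 613: h=4, slots 4,5 occupied => index 6.
Insert 870: h=3, slot 3 empty => index 3.
Insert 737: h=3, slots 3,4,5,6 occupied => index 0.
Table: [737, -, -, 870, 536, 676, 613]

737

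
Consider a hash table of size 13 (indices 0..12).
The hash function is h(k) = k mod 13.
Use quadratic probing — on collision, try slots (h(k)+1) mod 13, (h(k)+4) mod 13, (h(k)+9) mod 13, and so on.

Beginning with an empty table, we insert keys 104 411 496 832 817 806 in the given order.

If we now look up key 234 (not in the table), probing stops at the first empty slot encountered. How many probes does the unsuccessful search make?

4

Insert 104: h=0, slot 0 empty → index 0.
Insert 411: h=8, slot 8 empty → index 8.
Insert 496: h=2, slot 2 empty → index 2.
Insert 832: h=0, slot 0 occupied → index 1.
Insert 817: h=11, slot 11 empty → index 11.
Insert 806: h=0, slots 0,1 occupied → index 4.
Table: [104, 832, 496, _, 806, _, _, _, 411, _, _, 817, _]
Lookup 234: h=0, probe 0,1,4,9 → slot 9 empty, not found.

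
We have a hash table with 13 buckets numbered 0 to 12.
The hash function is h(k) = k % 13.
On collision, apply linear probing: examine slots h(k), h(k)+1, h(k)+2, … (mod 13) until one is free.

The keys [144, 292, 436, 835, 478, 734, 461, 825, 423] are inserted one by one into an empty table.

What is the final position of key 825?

11

144 hashes to 1; slot 1 is free => place at 1.
292 hashes to 6; slot 6 is free => place at 6.
436 hashes to 7; slot 7 is free => place at 7.
835 hashes to 3; slot 3 is free => place at 3.
478 hashes to 10; slot 10 is free => place at 10.
734 hashes to 6; 6,7 taken => place at 8.
461 hashes to 6; 6,7,8 taken => place at 9.
825 hashes to 6; 6,7,8,9,10 taken => place at 11.
423 hashes to 7; 7,8,9,10,11 taken => place at 12.
Table: [-, 144, -, 835, -, -, 292, 436, 734, 461, 478, 825, 423]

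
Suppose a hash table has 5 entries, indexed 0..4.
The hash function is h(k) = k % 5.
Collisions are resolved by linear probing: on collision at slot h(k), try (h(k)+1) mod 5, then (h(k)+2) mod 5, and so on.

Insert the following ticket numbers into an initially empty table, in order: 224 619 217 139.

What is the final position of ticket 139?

224 hashes to 4; slot 4 is free → place at 4.
619 hashes to 4; 4 taken → place at 0.
217 hashes to 2; slot 2 is free → place at 2.
139 hashes to 4; 4,0 taken → place at 1.
Table: [619, 139, 217, -, 224]

1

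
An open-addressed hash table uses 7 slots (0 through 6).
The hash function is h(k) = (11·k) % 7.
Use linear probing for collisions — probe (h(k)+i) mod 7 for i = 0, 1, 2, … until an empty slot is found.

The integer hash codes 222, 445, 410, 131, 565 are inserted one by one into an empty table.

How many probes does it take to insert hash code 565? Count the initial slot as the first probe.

3

222 hashes to 6; slot 6 is free -> place at 6.
445 hashes to 2; slot 2 is free -> place at 2.
410 hashes to 2; 2 taken -> place at 3.
131 hashes to 6; 6 taken -> place at 0.
565 hashes to 6; 6,0 taken -> place at 1.
Table: [131, 565, 445, 410, ., ., 222]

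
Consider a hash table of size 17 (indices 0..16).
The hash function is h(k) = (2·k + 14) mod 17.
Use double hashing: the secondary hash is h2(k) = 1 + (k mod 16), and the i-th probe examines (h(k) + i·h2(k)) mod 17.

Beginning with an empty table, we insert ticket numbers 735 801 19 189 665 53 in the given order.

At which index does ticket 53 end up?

7

735: h=5 -> slot 5
801: h=1 -> slot 1
19: h=1, h2=4, probe 1,5,9 -> slot 9
189: h=1, h2=14, probe 1,15 -> slot 15
665: h=1, h2=10, probe 1,11 -> slot 11
53: h=1, h2=6, probe 1,7 -> slot 7
Table: [., 801, ., ., ., 735, ., 53, ., 19, ., 665, ., ., ., 189, .]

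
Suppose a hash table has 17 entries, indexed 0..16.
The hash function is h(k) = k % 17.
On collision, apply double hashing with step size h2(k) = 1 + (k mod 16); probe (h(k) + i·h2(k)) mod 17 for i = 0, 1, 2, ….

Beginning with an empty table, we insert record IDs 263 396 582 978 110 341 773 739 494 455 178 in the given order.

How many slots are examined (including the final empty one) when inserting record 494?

2

263 hashes to 8; slot 8 is free -> place at 8.
396 hashes to 5; slot 5 is free -> place at 5.
582 hashes to 4; slot 4 is free -> place at 4.
978 hashes to 9; slot 9 is free -> place at 9.
110 hashes to 8, h2=15; 8 taken -> place at 6.
341 hashes to 1; slot 1 is free -> place at 1.
773 hashes to 8, h2=6; 8 taken -> place at 14.
739 hashes to 8, h2=4; 8 taken -> place at 12.
494 hashes to 1, h2=15; 1 taken -> place at 16.
455 hashes to 13; slot 13 is free -> place at 13.
178 hashes to 8, h2=3; 8 taken -> place at 11.
Table: [∅, 341, ∅, ∅, 582, 396, 110, ∅, 263, 978, ∅, 178, 739, 455, 773, ∅, 494]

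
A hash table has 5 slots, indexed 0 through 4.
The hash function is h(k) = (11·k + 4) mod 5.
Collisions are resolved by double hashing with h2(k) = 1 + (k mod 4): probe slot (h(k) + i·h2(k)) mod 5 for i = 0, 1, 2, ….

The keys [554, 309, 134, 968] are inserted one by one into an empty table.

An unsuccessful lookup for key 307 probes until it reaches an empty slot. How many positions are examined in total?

3

554 hashes to 3; slot 3 is free => place at 3.
309 hashes to 3, h2=2; 3 taken => place at 0.
134 hashes to 3, h2=3; 3 taken => place at 1.
968 hashes to 2; slot 2 is free => place at 2.
Table: [309, 134, 968, 554, _]
Lookup 307: h=1, h2=4, probe 1,0,4 → slot 4 empty, not found.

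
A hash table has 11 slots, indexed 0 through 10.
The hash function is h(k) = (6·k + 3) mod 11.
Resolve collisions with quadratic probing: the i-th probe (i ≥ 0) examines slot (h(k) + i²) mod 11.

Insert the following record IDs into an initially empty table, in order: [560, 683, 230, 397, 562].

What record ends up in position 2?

560: h=8 -> slot 8
683: h=9 -> slot 9
230: h=8, probe 8,9,1 -> slot 1
397: h=9, probe 9,10 -> slot 10
562: h=9, probe 9,10,2 -> slot 2
Table: [_, 230, 562, _, _, _, _, _, 560, 683, 397]

562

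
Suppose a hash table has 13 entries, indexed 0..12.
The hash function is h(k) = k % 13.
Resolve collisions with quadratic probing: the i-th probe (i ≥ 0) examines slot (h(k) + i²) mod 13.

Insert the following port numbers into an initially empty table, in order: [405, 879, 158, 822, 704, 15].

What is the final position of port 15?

11

405: h=2 => slot 2
879: h=8 => slot 8
158: h=2, probe 2,3 => slot 3
822: h=3, probe 3,4 => slot 4
704: h=2, probe 2,3,6 => slot 6
15: h=2, probe 2,3,6,11 => slot 11
Table: [—, —, 405, 158, 822, —, 704, —, 879, —, —, 15, —]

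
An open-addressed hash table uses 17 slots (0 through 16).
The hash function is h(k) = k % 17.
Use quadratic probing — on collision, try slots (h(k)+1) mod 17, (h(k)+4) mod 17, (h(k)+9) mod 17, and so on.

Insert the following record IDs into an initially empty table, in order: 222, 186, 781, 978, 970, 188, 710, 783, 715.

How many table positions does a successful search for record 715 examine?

222: h=1 → slot 1
186: h=16 → slot 16
781: h=16, probe 16,0 → slot 0
978: h=9 → slot 9
970: h=1, probe 1,2 → slot 2
188: h=1, probe 1,2,5 → slot 5
710: h=13 → slot 13
783: h=1, probe 1,2,5,10 → slot 10
715: h=1, probe 1,2,5,10,0,9,3 → slot 3
Table: [781, 222, 970, 715, _, 188, _, _, _, 978, 783, _, _, 710, _, _, 186]
Lookup 715: h=1, probe 1,2,5,10,0,9,3 → found at 3.

7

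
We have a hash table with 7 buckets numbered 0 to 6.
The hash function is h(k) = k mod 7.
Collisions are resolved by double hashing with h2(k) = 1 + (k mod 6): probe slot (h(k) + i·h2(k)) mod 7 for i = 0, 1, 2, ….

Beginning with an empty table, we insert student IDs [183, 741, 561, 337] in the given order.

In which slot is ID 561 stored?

5

Insert 183: h=1, slot 1 empty => index 1.
Insert 741: h=6, slot 6 empty => index 6.
Insert 561: h=1, h2=4, slot 1 occupied => index 5.
Insert 337: h=1, h2=2, slot 1 occupied => index 3.
Table: [∅, 183, ∅, 337, ∅, 561, 741]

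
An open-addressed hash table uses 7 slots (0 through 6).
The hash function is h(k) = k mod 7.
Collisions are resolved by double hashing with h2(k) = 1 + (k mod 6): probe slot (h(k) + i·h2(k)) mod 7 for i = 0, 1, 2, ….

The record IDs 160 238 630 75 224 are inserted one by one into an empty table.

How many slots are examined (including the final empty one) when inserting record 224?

160 hashes to 6; slot 6 is free -> place at 6.
238 hashes to 0; slot 0 is free -> place at 0.
630 hashes to 0, h2=1; 0 taken -> place at 1.
75 hashes to 5; slot 5 is free -> place at 5.
224 hashes to 0, h2=3; 0 taken -> place at 3.
Table: [238, 630, -, 224, -, 75, 160]

2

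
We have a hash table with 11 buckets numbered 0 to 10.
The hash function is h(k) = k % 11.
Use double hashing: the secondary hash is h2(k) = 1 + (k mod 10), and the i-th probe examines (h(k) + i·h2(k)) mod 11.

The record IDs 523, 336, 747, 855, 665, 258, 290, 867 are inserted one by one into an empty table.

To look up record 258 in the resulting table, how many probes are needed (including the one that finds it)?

523 hashes to 6; slot 6 is free -> place at 6.
336 hashes to 6, h2=7; 6 taken -> place at 2.
747 hashes to 10; slot 10 is free -> place at 10.
855 hashes to 8; slot 8 is free -> place at 8.
665 hashes to 5; slot 5 is free -> place at 5.
258 hashes to 5, h2=9; 5 taken -> place at 3.
290 hashes to 4; slot 4 is free -> place at 4.
867 hashes to 9; slot 9 is free -> place at 9.
Table: [—, —, 336, 258, 290, 665, 523, —, 855, 867, 747]
Lookup 258: h=5, h2=9, probe 5,3 → found at 3.

2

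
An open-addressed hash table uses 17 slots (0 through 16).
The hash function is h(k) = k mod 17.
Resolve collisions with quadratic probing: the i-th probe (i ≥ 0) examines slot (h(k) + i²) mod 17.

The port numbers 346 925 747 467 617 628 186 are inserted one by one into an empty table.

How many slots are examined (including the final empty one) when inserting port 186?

3

346 hashes to 6; slot 6 is free -> place at 6.
925 hashes to 7; slot 7 is free -> place at 7.
747 hashes to 16; slot 16 is free -> place at 16.
467 hashes to 8; slot 8 is free -> place at 8.
617 hashes to 5; slot 5 is free -> place at 5.
628 hashes to 16; 16 taken -> place at 0.
186 hashes to 16; 16,0 taken -> place at 3.
Table: [628, —, —, 186, —, 617, 346, 925, 467, —, —, —, —, —, —, —, 747]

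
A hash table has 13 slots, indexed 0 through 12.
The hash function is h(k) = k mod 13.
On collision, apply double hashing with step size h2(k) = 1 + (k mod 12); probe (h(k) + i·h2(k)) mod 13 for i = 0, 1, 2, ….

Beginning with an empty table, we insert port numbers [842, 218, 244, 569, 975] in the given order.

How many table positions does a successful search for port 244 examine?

2

842 hashes to 10; slot 10 is free => place at 10.
218 hashes to 10, h2=3; 10 taken => place at 0.
244 hashes to 10, h2=5; 10 taken => place at 2.
569 hashes to 10, h2=6; 10 taken => place at 3.
975 hashes to 0, h2=4; 0 taken => place at 4.
Table: [218, —, 244, 569, 975, —, —, —, —, —, 842, —, —]
Lookup 244: h=10, h2=5, probe 10,2 → found at 2.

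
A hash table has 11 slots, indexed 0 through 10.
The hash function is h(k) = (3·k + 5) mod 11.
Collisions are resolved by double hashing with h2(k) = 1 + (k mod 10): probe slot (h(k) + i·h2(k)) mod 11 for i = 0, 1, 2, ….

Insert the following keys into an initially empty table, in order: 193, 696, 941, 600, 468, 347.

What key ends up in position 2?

600

Insert 193: h=1, slot 1 empty -> index 1.
Insert 696: h=3, slot 3 empty -> index 3.
Insert 941: h=1, h2=2, slots 1,3 occupied -> index 5.
Insert 600: h=1, h2=1, slot 1 occupied -> index 2.
Insert 468: h=1, h2=9, slot 1 occupied -> index 10.
Insert 347: h=1, h2=8, slot 1 occupied -> index 9.
Table: [—, 193, 600, 696, —, 941, —, —, —, 347, 468]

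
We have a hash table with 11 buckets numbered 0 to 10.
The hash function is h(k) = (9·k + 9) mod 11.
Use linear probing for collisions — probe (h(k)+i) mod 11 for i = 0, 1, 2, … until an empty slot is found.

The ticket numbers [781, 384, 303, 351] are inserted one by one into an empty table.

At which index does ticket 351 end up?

1

781: h=9 => slot 9
384: h=0 => slot 0
303: h=8 => slot 8
351: h=0, probe 0,1 => slot 1
Table: [384, 351, ∅, ∅, ∅, ∅, ∅, ∅, 303, 781, ∅]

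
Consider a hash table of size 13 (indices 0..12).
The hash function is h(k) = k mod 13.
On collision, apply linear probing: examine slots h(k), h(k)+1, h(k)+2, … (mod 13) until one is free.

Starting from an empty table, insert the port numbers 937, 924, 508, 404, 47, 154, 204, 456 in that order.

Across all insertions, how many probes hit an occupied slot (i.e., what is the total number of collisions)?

10

Insert 937: h=1, slot 1 empty → index 1.
Insert 924: h=1, slot 1 occupied → index 2.
Insert 508: h=1, slots 1,2 occupied → index 3.
Insert 404: h=1, slots 1,2,3 occupied → index 4.
Insert 47: h=8, slot 8 empty → index 8.
Insert 154: h=11, slot 11 empty → index 11.
Insert 204: h=9, slot 9 empty → index 9.
Insert 456: h=1, slots 1,2,3,4 occupied → index 5.
Table: [—, 937, 924, 508, 404, 456, —, —, 47, 204, —, 154, —]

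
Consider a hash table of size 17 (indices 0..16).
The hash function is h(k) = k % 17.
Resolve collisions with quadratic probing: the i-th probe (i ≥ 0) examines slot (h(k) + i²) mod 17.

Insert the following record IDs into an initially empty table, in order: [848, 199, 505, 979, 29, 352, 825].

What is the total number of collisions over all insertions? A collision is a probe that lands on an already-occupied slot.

6

848: h=15 -> slot 15
199: h=12 -> slot 12
505: h=12, probe 12,13 -> slot 13
979: h=10 -> slot 10
29: h=12, probe 12,13,16 -> slot 16
352: h=12, probe 12,13,16,4 -> slot 4
825: h=9 -> slot 9
Table: [—, —, —, —, 352, —, —, —, —, 825, 979, —, 199, 505, —, 848, 29]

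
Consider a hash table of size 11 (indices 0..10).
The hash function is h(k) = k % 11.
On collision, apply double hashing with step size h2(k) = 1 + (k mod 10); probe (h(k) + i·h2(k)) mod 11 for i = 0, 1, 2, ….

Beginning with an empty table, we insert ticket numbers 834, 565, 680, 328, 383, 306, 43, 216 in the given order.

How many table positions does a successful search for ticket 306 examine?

2

834: h=9 => slot 9
565: h=4 => slot 4
680: h=9, h2=1, probe 9,10 => slot 10
328: h=9, h2=9, probe 9,7 => slot 7
383: h=9, h2=4, probe 9,2 => slot 2
306: h=9, h2=7, probe 9,5 => slot 5
43: h=10, h2=4, probe 10,3 => slot 3
216: h=7, h2=7, probe 7,3,10,6 => slot 6
Table: [-, -, 383, 43, 565, 306, 216, 328, -, 834, 680]
Lookup 306: h=9, h2=7, probe 9,5 → found at 5.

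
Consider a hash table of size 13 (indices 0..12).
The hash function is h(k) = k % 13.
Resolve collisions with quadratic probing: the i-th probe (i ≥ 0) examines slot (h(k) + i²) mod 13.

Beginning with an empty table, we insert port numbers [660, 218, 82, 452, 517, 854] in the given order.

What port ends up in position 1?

660 hashes to 10; slot 10 is free => place at 10.
218 hashes to 10; 10 taken => place at 11.
82 hashes to 4; slot 4 is free => place at 4.
452 hashes to 10; 10,11 taken => place at 1.
517 hashes to 10; 10,11,1 taken => place at 6.
854 hashes to 9; slot 9 is free => place at 9.
Table: [., 452, ., ., 82, ., 517, ., ., 854, 660, 218, .]

452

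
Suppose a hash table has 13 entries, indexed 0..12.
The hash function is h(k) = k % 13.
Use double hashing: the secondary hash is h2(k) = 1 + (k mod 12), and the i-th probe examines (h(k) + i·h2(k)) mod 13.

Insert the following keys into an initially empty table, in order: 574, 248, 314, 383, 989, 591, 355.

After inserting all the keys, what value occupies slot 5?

314

Insert 574: h=2, slot 2 empty => index 2.
Insert 248: h=1, slot 1 empty => index 1.
Insert 314: h=2, h2=3, slot 2 occupied => index 5.
Insert 383: h=6, slot 6 empty => index 6.
Insert 989: h=1, h2=6, slot 1 occupied => index 7.
Insert 591: h=6, h2=4, slot 6 occupied => index 10.
Insert 355: h=4, slot 4 empty => index 4.
Table: [., 248, 574, ., 355, 314, 383, 989, ., ., 591, ., .]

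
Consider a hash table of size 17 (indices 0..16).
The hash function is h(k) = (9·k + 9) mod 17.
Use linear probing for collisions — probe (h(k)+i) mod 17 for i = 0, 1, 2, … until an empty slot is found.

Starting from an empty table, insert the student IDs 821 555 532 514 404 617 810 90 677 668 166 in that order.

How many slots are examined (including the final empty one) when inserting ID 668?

8

Insert 821: h=3, slot 3 empty => index 3.
Insert 555: h=6, slot 6 empty => index 6.
Insert 532: h=3, slot 3 occupied => index 4.
Insert 514: h=11, slot 11 empty => index 11.
Insert 404: h=7, slot 7 empty => index 7.
Insert 617: h=3, slots 3,4 occupied => index 5.
Insert 810: h=6, slots 6,7 occupied => index 8.
Insert 90: h=3, slots 3,4,5,6,7,8 occupied => index 9.
Insert 677: h=16, slot 16 empty => index 16.
Insert 668: h=3, slots 3,4,5,6,7,8,9 occupied => index 10.
Insert 166: h=7, slots 7,8,9,10,11 occupied => index 12.
Table: [., ., ., 821, 532, 617, 555, 404, 810, 90, 668, 514, 166, ., ., ., 677]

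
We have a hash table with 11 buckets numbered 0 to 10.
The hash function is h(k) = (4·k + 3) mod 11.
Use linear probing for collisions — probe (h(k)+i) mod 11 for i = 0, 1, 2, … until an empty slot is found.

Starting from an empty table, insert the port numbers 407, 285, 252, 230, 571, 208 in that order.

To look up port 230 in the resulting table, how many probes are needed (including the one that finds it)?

3

407: h=3 -> slot 3
285: h=10 -> slot 10
252: h=10, probe 10,0 -> slot 0
230: h=10, probe 10,0,1 -> slot 1
571: h=10, probe 10,0,1,2 -> slot 2
208: h=10, probe 10,0,1,2,3,4 -> slot 4
Table: [252, 230, 571, 407, 208, ., ., ., ., ., 285]
Lookup 230: h=10, probe 10,0,1 → found at 1.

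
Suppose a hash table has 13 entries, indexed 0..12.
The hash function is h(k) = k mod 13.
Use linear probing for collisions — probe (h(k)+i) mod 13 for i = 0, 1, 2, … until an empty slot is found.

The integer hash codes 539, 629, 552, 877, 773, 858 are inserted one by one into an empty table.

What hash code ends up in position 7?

552

Insert 539: h=6, slot 6 empty → index 6.
Insert 629: h=5, slot 5 empty → index 5.
Insert 552: h=6, slot 6 occupied → index 7.
Insert 877: h=6, slots 6,7 occupied → index 8.
Insert 773: h=6, slots 6,7,8 occupied → index 9.
Insert 858: h=0, slot 0 empty → index 0.
Table: [858, ., ., ., ., 629, 539, 552, 877, 773, ., ., .]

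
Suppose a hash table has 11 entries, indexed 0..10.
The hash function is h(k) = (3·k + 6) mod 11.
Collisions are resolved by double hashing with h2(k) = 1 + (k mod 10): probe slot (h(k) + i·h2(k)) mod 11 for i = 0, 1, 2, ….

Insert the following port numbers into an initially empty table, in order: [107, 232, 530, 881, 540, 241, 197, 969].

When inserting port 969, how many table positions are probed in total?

Insert 107: h=8, slot 8 empty -> index 8.
Insert 232: h=9, slot 9 empty -> index 9.
Insert 530: h=1, slot 1 empty -> index 1.
Insert 881: h=9, h2=2, slot 9 occupied -> index 0.
Insert 540: h=9, h2=1, slot 9 occupied -> index 10.
Insert 241: h=3, slot 3 empty -> index 3.
Insert 197: h=3, h2=8, slots 3,0,8 occupied -> index 5.
Insert 969: h=9, h2=10, slots 9,8 occupied -> index 7.
Table: [881, 530, —, 241, —, 197, —, 969, 107, 232, 540]

3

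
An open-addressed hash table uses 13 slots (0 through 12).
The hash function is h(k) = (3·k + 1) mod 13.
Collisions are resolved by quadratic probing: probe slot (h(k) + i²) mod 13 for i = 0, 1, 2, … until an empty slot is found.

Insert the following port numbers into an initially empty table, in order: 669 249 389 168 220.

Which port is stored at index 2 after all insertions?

220

669: h=6 => slot 6
249: h=7 => slot 7
389: h=11 => slot 11
168: h=11, probe 11,12 => slot 12
220: h=11, probe 11,12,2 => slot 2
Table: [., ., 220, ., ., ., 669, 249, ., ., ., 389, 168]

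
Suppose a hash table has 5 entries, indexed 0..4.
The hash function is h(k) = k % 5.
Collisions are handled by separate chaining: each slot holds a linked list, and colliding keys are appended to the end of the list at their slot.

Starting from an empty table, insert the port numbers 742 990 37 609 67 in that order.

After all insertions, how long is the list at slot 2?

3

Insert 742: h=2, bucket 2 empty → new chain.
Insert 990: h=0, bucket 0 empty → new chain.
Insert 37: h=2, bucket 2 nonempty → append to chain.
Insert 609: h=4, bucket 4 empty → new chain.
Insert 67: h=2, bucket 2 nonempty → append to chain.
Final buckets:
0: 990
1: —
2: 742 -> 37 -> 67
3: —
4: 609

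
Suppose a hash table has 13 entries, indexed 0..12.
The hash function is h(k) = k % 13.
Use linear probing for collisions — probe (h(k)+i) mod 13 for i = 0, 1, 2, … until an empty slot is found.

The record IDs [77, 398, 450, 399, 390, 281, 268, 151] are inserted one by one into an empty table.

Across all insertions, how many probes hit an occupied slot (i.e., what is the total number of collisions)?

Insert 77: h=12, slot 12 empty => index 12.
Insert 398: h=8, slot 8 empty => index 8.
Insert 450: h=8, slot 8 occupied => index 9.
Insert 399: h=9, slot 9 occupied => index 10.
Insert 390: h=0, slot 0 empty => index 0.
Insert 281: h=8, slots 8,9,10 occupied => index 11.
Insert 268: h=8, slots 8,9,10,11,12,0 occupied => index 1.
Insert 151: h=8, slots 8,9,10,11,12,0,1 occupied => index 2.
Table: [390, 268, 151, ., ., ., ., ., 398, 450, 399, 281, 77]

18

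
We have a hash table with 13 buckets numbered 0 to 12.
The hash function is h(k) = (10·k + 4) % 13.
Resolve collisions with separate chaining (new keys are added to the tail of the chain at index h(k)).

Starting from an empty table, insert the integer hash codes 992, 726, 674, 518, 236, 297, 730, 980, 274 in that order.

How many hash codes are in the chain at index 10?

4

992 → bucket 5
726 → bucket 10
674 → bucket 10 (collision)
518 → bucket 10 (collision)
236 → bucket 11
297 → bucket 10 (collision)
730 → bucket 11 (collision)
980 → bucket 2
274 → bucket 1
Final buckets:
0: —
1: 274
2: 980
3: —
4: —
5: 992
6: —
7: —
8: —
9: —
10: 726 -> 674 -> 518 -> 297
11: 236 -> 730
12: —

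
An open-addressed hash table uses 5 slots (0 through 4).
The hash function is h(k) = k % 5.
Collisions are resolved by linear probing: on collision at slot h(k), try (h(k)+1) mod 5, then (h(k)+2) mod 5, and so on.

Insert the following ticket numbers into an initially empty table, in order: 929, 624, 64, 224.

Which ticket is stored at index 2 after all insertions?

224

Insert 929: h=4, slot 4 empty => index 4.
Insert 624: h=4, slot 4 occupied => index 0.
Insert 64: h=4, slots 4,0 occupied => index 1.
Insert 224: h=4, slots 4,0,1 occupied => index 2.
Table: [624, 64, 224, —, 929]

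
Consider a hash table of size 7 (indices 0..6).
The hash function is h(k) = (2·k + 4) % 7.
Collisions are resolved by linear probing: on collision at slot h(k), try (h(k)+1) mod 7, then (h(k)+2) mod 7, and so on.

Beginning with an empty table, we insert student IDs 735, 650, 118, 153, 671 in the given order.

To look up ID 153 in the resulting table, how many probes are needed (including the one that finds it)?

4

Insert 735: h=4, slot 4 empty → index 4.
Insert 650: h=2, slot 2 empty → index 2.
Insert 118: h=2, slot 2 occupied → index 3.
Insert 153: h=2, slots 2,3,4 occupied → index 5.
Insert 671: h=2, slots 2,3,4,5 occupied → index 6.
Table: [., ., 650, 118, 735, 153, 671]
Lookup 153: h=2, probe 2,3,4,5 → found at 5.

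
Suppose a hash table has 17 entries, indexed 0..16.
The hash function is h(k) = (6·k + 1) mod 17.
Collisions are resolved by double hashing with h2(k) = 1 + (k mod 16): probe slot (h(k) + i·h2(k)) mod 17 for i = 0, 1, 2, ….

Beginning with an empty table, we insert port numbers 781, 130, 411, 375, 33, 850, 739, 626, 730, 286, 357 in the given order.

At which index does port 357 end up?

781 hashes to 12; slot 12 is free -> place at 12.
130 hashes to 16; slot 16 is free -> place at 16.
411 hashes to 2; slot 2 is free -> place at 2.
375 hashes to 7; slot 7 is free -> place at 7.
33 hashes to 12, h2=2; 12 taken -> place at 14.
850 hashes to 1; slot 1 is free -> place at 1.
739 hashes to 15; slot 15 is free -> place at 15.
626 hashes to 0; slot 0 is free -> place at 0.
730 hashes to 12, h2=11; 12 taken -> place at 6.
286 hashes to 0, h2=15; 0,15 taken -> place at 13.
357 hashes to 1, h2=6; 1,7,13,2 taken -> place at 8.
Table: [626, 850, 411, —, —, —, 730, 375, 357, —, —, —, 781, 286, 33, 739, 130]

8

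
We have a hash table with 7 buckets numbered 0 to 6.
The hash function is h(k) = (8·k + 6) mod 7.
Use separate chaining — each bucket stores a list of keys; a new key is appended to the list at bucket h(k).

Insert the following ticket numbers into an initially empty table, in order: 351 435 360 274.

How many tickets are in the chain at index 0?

Insert 351: h=0, bucket 0 empty -> new chain.
Insert 435: h=0, bucket 0 nonempty -> append to chain.
Insert 360: h=2, bucket 2 empty -> new chain.
Insert 274: h=0, bucket 0 nonempty -> append to chain.
Final buckets:
0: 351 -> 435 -> 274
1: .
2: 360
3: .
4: .
5: .
6: .

3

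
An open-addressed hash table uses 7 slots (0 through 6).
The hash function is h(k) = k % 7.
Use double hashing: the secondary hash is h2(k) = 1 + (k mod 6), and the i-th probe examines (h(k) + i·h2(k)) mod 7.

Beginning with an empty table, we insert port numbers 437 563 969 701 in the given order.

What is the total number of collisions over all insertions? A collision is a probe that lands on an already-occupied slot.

2

437: h=3 -> slot 3
563: h=3, h2=6, probe 3,2 -> slot 2
969: h=3, h2=4, probe 3,0 -> slot 0
701: h=1 -> slot 1
Table: [969, 701, 563, 437, —, —, —]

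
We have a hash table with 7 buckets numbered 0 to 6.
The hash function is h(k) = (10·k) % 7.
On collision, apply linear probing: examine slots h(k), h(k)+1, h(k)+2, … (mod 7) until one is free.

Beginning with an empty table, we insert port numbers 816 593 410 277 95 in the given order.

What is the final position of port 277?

0

Insert 816: h=5, slot 5 empty → index 5.
Insert 593: h=1, slot 1 empty → index 1.
Insert 410: h=5, slot 5 occupied → index 6.
Insert 277: h=5, slots 5,6 occupied → index 0.
Insert 95: h=5, slots 5,6,0,1 occupied → index 2.
Table: [277, 593, 95, ., ., 816, 410]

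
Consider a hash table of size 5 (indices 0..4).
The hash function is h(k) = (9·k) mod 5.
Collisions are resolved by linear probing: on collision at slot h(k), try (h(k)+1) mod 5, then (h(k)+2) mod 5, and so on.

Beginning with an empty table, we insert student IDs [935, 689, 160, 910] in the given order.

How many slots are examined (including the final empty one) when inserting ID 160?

3

Insert 935: h=0, slot 0 empty => index 0.
Insert 689: h=1, slot 1 empty => index 1.
Insert 160: h=0, slots 0,1 occupied => index 2.
Insert 910: h=0, slots 0,1,2 occupied => index 3.
Table: [935, 689, 160, 910, -]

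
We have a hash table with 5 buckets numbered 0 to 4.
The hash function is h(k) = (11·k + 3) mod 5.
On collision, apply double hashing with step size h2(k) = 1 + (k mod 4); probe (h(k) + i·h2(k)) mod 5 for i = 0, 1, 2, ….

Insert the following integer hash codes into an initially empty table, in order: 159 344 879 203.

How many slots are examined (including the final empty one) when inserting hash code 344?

Insert 159: h=2, slot 2 empty => index 2.
Insert 344: h=2, h2=1, slot 2 occupied => index 3.
Insert 879: h=2, h2=4, slot 2 occupied => index 1.
Insert 203: h=1, h2=4, slot 1 occupied => index 0.
Table: [203, 879, 159, 344, .]

2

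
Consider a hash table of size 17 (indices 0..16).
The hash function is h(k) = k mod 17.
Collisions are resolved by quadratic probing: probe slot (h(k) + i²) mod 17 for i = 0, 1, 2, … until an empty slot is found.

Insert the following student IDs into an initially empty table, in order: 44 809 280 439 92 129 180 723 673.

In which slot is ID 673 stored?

44: h=10 -> slot 10
809: h=10, probe 10,11 -> slot 11
280: h=8 -> slot 8
439: h=14 -> slot 14
92: h=7 -> slot 7
129: h=10, probe 10,11,14,2 -> slot 2
180: h=10, probe 10,11,14,2,9 -> slot 9
723: h=9, probe 9,10,13 -> slot 13
673: h=10, probe 10,11,14,2,9,1 -> slot 1
Table: [∅, 673, 129, ∅, ∅, ∅, ∅, 92, 280, 180, 44, 809, ∅, 723, 439, ∅, ∅]

1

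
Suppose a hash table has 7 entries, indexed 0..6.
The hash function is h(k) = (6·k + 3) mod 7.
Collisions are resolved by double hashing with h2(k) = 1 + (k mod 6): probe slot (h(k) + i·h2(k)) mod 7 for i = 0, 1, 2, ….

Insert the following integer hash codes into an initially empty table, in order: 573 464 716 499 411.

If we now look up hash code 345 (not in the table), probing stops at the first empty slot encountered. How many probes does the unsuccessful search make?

573 hashes to 4; slot 4 is free → place at 4.
464 hashes to 1; slot 1 is free → place at 1.
716 hashes to 1, h2=3; 1,4 taken → place at 0.
499 hashes to 1, h2=2; 1 taken → place at 3.
411 hashes to 5; slot 5 is free → place at 5.
Table: [716, 464, _, 499, 573, 411, _]
Lookup 345: h=1, h2=4, probe 1,5,2 → slot 2 empty, not found.

3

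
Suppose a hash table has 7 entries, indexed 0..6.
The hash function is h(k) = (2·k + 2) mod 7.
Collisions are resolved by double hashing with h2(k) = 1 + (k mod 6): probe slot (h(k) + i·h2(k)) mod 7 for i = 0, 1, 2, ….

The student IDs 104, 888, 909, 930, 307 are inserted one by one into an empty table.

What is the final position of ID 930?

Insert 104: h=0, slot 0 empty => index 0.
Insert 888: h=0, h2=1, slot 0 occupied => index 1.
Insert 909: h=0, h2=4, slot 0 occupied => index 4.
Insert 930: h=0, h2=1, slots 0,1 occupied => index 2.
Insert 307: h=0, h2=2, slots 0,2,4 occupied => index 6.
Table: [104, 888, 930, _, 909, _, 307]

2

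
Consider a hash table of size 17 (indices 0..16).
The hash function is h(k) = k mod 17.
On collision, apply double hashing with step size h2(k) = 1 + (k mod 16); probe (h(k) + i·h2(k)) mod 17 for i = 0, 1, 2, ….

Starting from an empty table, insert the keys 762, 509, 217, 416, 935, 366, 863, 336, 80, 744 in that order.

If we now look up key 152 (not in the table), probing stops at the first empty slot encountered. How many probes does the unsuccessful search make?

762: h=14 -> slot 14
509: h=16 -> slot 16
217: h=13 -> slot 13
416: h=8 -> slot 8
935: h=0 -> slot 0
366: h=9 -> slot 9
863: h=13, h2=16, probe 13,12 -> slot 12
336: h=13, h2=1, probe 13,14,15 -> slot 15
80: h=12, h2=1, probe 12,13,14,15,16,0,1 -> slot 1
744: h=13, h2=9, probe 13,5 -> slot 5
Table: [935, 80, —, —, —, 744, —, —, 416, 366, —, —, 863, 217, 762, 336, 509]
Lookup 152: h=16, h2=9, probe 16,8,0,9,1,10 → slot 10 empty, not found.

6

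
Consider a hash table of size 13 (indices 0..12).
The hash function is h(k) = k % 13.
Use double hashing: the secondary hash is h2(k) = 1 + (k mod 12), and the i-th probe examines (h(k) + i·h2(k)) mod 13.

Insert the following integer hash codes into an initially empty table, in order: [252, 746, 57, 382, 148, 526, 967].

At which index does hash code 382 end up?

3

252: h=5 → slot 5
746: h=5, h2=3, probe 5,8 → slot 8
57: h=5, h2=10, probe 5,2 → slot 2
382: h=5, h2=11, probe 5,3 → slot 3
148: h=5, h2=5, probe 5,10 → slot 10
526: h=6 → slot 6
967: h=5, h2=8, probe 5,0 → slot 0
Table: [967, -, 57, 382, -, 252, 526, -, 746, -, 148, -, -]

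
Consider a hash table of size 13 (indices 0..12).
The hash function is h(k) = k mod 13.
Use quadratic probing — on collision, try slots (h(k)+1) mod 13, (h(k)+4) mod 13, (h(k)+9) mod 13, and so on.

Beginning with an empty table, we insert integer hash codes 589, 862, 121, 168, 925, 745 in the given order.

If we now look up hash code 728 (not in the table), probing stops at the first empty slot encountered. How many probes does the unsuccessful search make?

2

589 hashes to 4; slot 4 is free -> place at 4.
862 hashes to 4; 4 taken -> place at 5.
121 hashes to 4; 4,5 taken -> place at 8.
168 hashes to 12; slot 12 is free -> place at 12.
925 hashes to 2; slot 2 is free -> place at 2.
745 hashes to 4; 4,5,8 taken -> place at 0.
Table: [745, -, 925, -, 589, 862, -, -, 121, -, -, -, 168]
Lookup 728: h=0, probe 0,1 → slot 1 empty, not found.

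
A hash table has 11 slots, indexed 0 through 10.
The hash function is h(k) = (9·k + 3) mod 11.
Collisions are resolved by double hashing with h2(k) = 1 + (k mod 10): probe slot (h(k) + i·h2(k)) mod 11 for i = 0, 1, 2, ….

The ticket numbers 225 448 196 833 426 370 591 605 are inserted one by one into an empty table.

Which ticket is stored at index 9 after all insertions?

225: h=4 -> slot 4
448: h=9 -> slot 9
196: h=7 -> slot 7
833: h=9, h2=4, probe 9,2 -> slot 2
426: h=9, h2=7, probe 9,5 -> slot 5
370: h=0 -> slot 0
591: h=9, h2=2, probe 9,0,2,4,6 -> slot 6
605: h=3 -> slot 3
Table: [370, _, 833, 605, 225, 426, 591, 196, _, 448, _]

448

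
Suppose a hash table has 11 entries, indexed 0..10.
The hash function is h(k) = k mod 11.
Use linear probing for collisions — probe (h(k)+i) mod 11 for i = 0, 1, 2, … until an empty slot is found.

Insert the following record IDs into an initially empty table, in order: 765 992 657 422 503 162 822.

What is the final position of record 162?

765 hashes to 6; slot 6 is free → place at 6.
992 hashes to 2; slot 2 is free → place at 2.
657 hashes to 8; slot 8 is free → place at 8.
422 hashes to 4; slot 4 is free → place at 4.
503 hashes to 8; 8 taken → place at 9.
162 hashes to 8; 8,9 taken → place at 10.
822 hashes to 8; 8,9,10 taken → place at 0.
Table: [822, -, 992, -, 422, -, 765, -, 657, 503, 162]

10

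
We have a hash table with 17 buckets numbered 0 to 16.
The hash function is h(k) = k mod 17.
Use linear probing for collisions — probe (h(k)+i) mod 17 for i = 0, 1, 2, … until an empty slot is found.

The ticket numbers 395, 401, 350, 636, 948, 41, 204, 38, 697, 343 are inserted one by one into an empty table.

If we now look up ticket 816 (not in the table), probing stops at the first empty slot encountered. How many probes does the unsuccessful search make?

3

395: h=4 → slot 4
401: h=10 → slot 10
350: h=10, probe 10,11 → slot 11
636: h=7 → slot 7
948: h=13 → slot 13
41: h=7, probe 7,8 → slot 8
204: h=0 → slot 0
38: h=4, probe 4,5 → slot 5
697: h=0, probe 0,1 → slot 1
343: h=3 → slot 3
Table: [204, 697, ∅, 343, 395, 38, ∅, 636, 41, ∅, 401, 350, ∅, 948, ∅, ∅, ∅]
Lookup 816: h=0, probe 0,1,2 → slot 2 empty, not found.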